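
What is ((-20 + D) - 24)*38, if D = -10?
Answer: -2052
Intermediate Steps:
((-20 + D) - 24)*38 = ((-20 - 10) - 24)*38 = (-30 - 24)*38 = -54*38 = -2052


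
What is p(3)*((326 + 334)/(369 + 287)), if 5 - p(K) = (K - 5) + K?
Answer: 165/41 ≈ 4.0244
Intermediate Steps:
p(K) = 10 - 2*K (p(K) = 5 - ((K - 5) + K) = 5 - ((-5 + K) + K) = 5 - (-5 + 2*K) = 5 + (5 - 2*K) = 10 - 2*K)
p(3)*((326 + 334)/(369 + 287)) = (10 - 2*3)*((326 + 334)/(369 + 287)) = (10 - 6)*(660/656) = 4*(660*(1/656)) = 4*(165/164) = 165/41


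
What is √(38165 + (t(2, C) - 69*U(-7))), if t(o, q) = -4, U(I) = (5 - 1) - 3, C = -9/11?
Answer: 2*√9523 ≈ 195.17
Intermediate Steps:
C = -9/11 (C = -9*1/11 = -9/11 ≈ -0.81818)
U(I) = 1 (U(I) = 4 - 3 = 1)
√(38165 + (t(2, C) - 69*U(-7))) = √(38165 + (-4 - 69*1)) = √(38165 + (-4 - 69)) = √(38165 - 73) = √38092 = 2*√9523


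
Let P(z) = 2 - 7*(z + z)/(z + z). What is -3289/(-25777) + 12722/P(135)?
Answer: -327918549/128885 ≈ -2544.3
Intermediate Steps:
P(z) = -5 (P(z) = 2 - 7*2*z/(2*z) = 2 - 7*2*z*1/(2*z) = 2 - 7*1 = 2 - 7 = -5)
-3289/(-25777) + 12722/P(135) = -3289/(-25777) + 12722/(-5) = -3289*(-1/25777) + 12722*(-⅕) = 3289/25777 - 12722/5 = -327918549/128885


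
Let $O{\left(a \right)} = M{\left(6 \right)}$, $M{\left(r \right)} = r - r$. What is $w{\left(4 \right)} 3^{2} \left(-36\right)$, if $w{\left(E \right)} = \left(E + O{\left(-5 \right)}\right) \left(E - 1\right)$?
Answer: $-3888$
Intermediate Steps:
$M{\left(r \right)} = 0$
$O{\left(a \right)} = 0$
$w{\left(E \right)} = E \left(-1 + E\right)$ ($w{\left(E \right)} = \left(E + 0\right) \left(E - 1\right) = E \left(-1 + E\right)$)
$w{\left(4 \right)} 3^{2} \left(-36\right) = 4 \left(-1 + 4\right) 3^{2} \left(-36\right) = 4 \cdot 3 \cdot 9 \left(-36\right) = 12 \cdot 9 \left(-36\right) = 108 \left(-36\right) = -3888$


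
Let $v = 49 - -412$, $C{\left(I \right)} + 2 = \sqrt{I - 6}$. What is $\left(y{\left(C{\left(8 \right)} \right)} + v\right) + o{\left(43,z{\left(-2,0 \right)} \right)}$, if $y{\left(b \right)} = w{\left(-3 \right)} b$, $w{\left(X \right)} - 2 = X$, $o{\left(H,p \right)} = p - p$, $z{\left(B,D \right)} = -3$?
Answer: $463 - \sqrt{2} \approx 461.59$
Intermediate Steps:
$o{\left(H,p \right)} = 0$
$w{\left(X \right)} = 2 + X$
$C{\left(I \right)} = -2 + \sqrt{-6 + I}$ ($C{\left(I \right)} = -2 + \sqrt{I - 6} = -2 + \sqrt{-6 + I}$)
$v = 461$ ($v = 49 + 412 = 461$)
$y{\left(b \right)} = - b$ ($y{\left(b \right)} = \left(2 - 3\right) b = - b$)
$\left(y{\left(C{\left(8 \right)} \right)} + v\right) + o{\left(43,z{\left(-2,0 \right)} \right)} = \left(- (-2 + \sqrt{-6 + 8}) + 461\right) + 0 = \left(- (-2 + \sqrt{2}) + 461\right) + 0 = \left(\left(2 - \sqrt{2}\right) + 461\right) + 0 = \left(463 - \sqrt{2}\right) + 0 = 463 - \sqrt{2}$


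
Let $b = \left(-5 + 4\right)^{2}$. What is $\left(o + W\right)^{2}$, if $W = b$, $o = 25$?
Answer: $676$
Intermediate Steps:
$b = 1$ ($b = \left(-1\right)^{2} = 1$)
$W = 1$
$\left(o + W\right)^{2} = \left(25 + 1\right)^{2} = 26^{2} = 676$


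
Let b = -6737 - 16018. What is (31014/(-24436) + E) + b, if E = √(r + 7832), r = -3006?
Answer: -278036097/12218 + √4826 ≈ -22687.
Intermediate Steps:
E = √4826 (E = √(-3006 + 7832) = √4826 ≈ 69.469)
b = -22755
(31014/(-24436) + E) + b = (31014/(-24436) + √4826) - 22755 = (31014*(-1/24436) + √4826) - 22755 = (-15507/12218 + √4826) - 22755 = -278036097/12218 + √4826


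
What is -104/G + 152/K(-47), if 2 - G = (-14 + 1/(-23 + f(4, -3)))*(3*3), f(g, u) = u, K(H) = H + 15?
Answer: -74219/13348 ≈ -5.5603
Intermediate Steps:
K(H) = 15 + H
G = 3337/26 (G = 2 - (-14 + 1/(-23 - 3))*3*3 = 2 - (-14 + 1/(-26))*9 = 2 - (-14 - 1/26)*9 = 2 - (-365)*9/26 = 2 - 1*(-3285/26) = 2 + 3285/26 = 3337/26 ≈ 128.35)
-104/G + 152/K(-47) = -104/3337/26 + 152/(15 - 47) = -104*26/3337 + 152/(-32) = -2704/3337 + 152*(-1/32) = -2704/3337 - 19/4 = -74219/13348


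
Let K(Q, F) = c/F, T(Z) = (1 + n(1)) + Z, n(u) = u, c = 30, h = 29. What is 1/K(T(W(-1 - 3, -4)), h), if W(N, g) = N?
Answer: 29/30 ≈ 0.96667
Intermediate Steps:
T(Z) = 2 + Z (T(Z) = (1 + 1) + Z = 2 + Z)
K(Q, F) = 30/F
1/K(T(W(-1 - 3, -4)), h) = 1/(30/29) = 29/30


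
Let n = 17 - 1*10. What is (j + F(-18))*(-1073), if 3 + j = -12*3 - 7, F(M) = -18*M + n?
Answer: -305805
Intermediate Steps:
n = 7 (n = 17 - 10 = 7)
F(M) = 7 - 18*M (F(M) = -18*M + 7 = 7 - 18*M)
j = -46 (j = -3 + (-12*3 - 7) = -3 + (-36 - 7) = -3 - 43 = -46)
(j + F(-18))*(-1073) = (-46 + (7 - 18*(-18)))*(-1073) = (-46 + (7 + 324))*(-1073) = (-46 + 331)*(-1073) = 285*(-1073) = -305805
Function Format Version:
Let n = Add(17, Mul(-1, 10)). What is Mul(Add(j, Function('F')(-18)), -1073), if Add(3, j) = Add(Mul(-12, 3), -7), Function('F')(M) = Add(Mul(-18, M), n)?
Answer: -305805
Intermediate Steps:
n = 7 (n = Add(17, -10) = 7)
Function('F')(M) = Add(7, Mul(-18, M)) (Function('F')(M) = Add(Mul(-18, M), 7) = Add(7, Mul(-18, M)))
j = -46 (j = Add(-3, Add(Mul(-12, 3), -7)) = Add(-3, Add(-36, -7)) = Add(-3, -43) = -46)
Mul(Add(j, Function('F')(-18)), -1073) = Mul(Add(-46, Add(7, Mul(-18, -18))), -1073) = Mul(Add(-46, Add(7, 324)), -1073) = Mul(Add(-46, 331), -1073) = Mul(285, -1073) = -305805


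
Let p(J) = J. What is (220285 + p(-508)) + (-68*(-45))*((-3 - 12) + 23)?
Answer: 244257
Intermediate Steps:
(220285 + p(-508)) + (-68*(-45))*((-3 - 12) + 23) = (220285 - 508) + (-68*(-45))*((-3 - 12) + 23) = 219777 + 3060*(-15 + 23) = 219777 + 3060*8 = 219777 + 24480 = 244257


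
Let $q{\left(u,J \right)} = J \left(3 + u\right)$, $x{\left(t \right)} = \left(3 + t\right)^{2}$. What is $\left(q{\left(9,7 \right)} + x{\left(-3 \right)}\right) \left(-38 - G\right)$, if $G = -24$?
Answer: $-1176$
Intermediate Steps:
$\left(q{\left(9,7 \right)} + x{\left(-3 \right)}\right) \left(-38 - G\right) = \left(7 \left(3 + 9\right) + \left(3 - 3\right)^{2}\right) \left(-38 - -24\right) = \left(7 \cdot 12 + 0^{2}\right) \left(-38 + 24\right) = \left(84 + 0\right) \left(-14\right) = 84 \left(-14\right) = -1176$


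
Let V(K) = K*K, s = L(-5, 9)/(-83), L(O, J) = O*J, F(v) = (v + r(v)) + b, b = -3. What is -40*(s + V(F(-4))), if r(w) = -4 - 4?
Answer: -748800/83 ≈ -9021.7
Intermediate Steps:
r(w) = -8
F(v) = -11 + v (F(v) = (v - 8) - 3 = (-8 + v) - 3 = -11 + v)
L(O, J) = J*O
s = 45/83 (s = (9*(-5))/(-83) = -45*(-1/83) = 45/83 ≈ 0.54217)
V(K) = K²
-40*(s + V(F(-4))) = -40*(45/83 + (-11 - 4)²) = -40*(45/83 + (-15)²) = -40*(45/83 + 225) = -40*18720/83 = -748800/83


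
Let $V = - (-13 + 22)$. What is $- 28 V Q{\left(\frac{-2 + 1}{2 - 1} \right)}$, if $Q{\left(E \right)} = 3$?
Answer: $756$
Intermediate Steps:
$V = -9$ ($V = \left(-1\right) 9 = -9$)
$- 28 V Q{\left(\frac{-2 + 1}{2 - 1} \right)} = \left(-28\right) \left(-9\right) 3 = 252 \cdot 3 = 756$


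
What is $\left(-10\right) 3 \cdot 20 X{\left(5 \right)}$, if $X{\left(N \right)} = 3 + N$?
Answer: $-4800$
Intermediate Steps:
$\left(-10\right) 3 \cdot 20 X{\left(5 \right)} = \left(-10\right) 3 \cdot 20 \left(3 + 5\right) = \left(-30\right) 20 \cdot 8 = \left(-600\right) 8 = -4800$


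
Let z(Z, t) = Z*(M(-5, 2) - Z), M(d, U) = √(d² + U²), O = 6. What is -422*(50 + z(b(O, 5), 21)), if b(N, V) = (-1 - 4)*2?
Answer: 21100 + 4220*√29 ≈ 43825.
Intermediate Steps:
M(d, U) = √(U² + d²)
b(N, V) = -10 (b(N, V) = -5*2 = -10)
z(Z, t) = Z*(√29 - Z) (z(Z, t) = Z*(√(2² + (-5)²) - Z) = Z*(√(4 + 25) - Z) = Z*(√29 - Z))
-422*(50 + z(b(O, 5), 21)) = -422*(50 - 10*(√29 - 1*(-10))) = -422*(50 - 10*(√29 + 10)) = -422*(50 - 10*(10 + √29)) = -422*(50 + (-100 - 10*√29)) = -422*(-50 - 10*√29) = 21100 + 4220*√29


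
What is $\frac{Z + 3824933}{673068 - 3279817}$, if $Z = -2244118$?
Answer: $- \frac{1580815}{2606749} \approx -0.60643$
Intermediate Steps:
$\frac{Z + 3824933}{673068 - 3279817} = \frac{-2244118 + 3824933}{673068 - 3279817} = \frac{1580815}{-2606749} = 1580815 \left(- \frac{1}{2606749}\right) = - \frac{1580815}{2606749}$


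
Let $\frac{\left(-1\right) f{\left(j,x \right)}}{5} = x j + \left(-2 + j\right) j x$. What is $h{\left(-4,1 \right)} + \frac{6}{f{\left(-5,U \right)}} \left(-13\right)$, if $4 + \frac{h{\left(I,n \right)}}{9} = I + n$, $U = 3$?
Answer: $- \frac{4712}{75} \approx -62.827$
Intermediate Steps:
$h{\left(I,n \right)} = -36 + 9 I + 9 n$ ($h{\left(I,n \right)} = -36 + 9 \left(I + n\right) = -36 + \left(9 I + 9 n\right) = -36 + 9 I + 9 n$)
$f{\left(j,x \right)} = - 5 j x - 5 j x \left(-2 + j\right)$ ($f{\left(j,x \right)} = - 5 \left(x j + \left(-2 + j\right) j x\right) = - 5 \left(j x + j \left(-2 + j\right) x\right) = - 5 \left(j x + j x \left(-2 + j\right)\right) = - 5 j x - 5 j x \left(-2 + j\right)$)
$h{\left(-4,1 \right)} + \frac{6}{f{\left(-5,U \right)}} \left(-13\right) = \left(-36 + 9 \left(-4\right) + 9 \cdot 1\right) + \frac{6}{5 \left(-5\right) 3 \left(1 - -5\right)} \left(-13\right) = \left(-36 - 36 + 9\right) + \frac{6}{5 \left(-5\right) 3 \left(1 + 5\right)} \left(-13\right) = -63 + \frac{6}{5 \left(-5\right) 3 \cdot 6} \left(-13\right) = -63 + \frac{6}{-450} \left(-13\right) = -63 + 6 \left(- \frac{1}{450}\right) \left(-13\right) = -63 - - \frac{13}{75} = -63 + \frac{13}{75} = - \frac{4712}{75}$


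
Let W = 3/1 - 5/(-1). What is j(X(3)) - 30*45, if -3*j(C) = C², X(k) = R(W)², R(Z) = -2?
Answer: -4066/3 ≈ -1355.3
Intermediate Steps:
W = 8 (W = 3*1 - 5*(-1) = 3 + 5 = 8)
X(k) = 4 (X(k) = (-2)² = 4)
j(C) = -C²/3
j(X(3)) - 30*45 = -⅓*4² - 30*45 = -⅓*16 - 1350 = -16/3 - 1350 = -4066/3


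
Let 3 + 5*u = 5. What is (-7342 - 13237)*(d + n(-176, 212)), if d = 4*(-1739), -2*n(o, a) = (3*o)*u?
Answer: 704871908/5 ≈ 1.4097e+8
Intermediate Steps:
u = ⅖ (u = -⅗ + (⅕)*5 = -⅗ + 1 = ⅖ ≈ 0.40000)
n(o, a) = -3*o/5 (n(o, a) = -3*o*2/(2*5) = -3*o/5)
d = -6956
(-7342 - 13237)*(d + n(-176, 212)) = (-7342 - 13237)*(-6956 - ⅗*(-176)) = -20579*(-6956 + 528/5) = -20579*(-34252/5) = 704871908/5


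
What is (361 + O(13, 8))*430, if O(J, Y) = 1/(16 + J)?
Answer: 4502100/29 ≈ 1.5524e+5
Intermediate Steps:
(361 + O(13, 8))*430 = (361 + 1/(16 + 13))*430 = (361 + 1/29)*430 = (10470/29)*430 = 4502100/29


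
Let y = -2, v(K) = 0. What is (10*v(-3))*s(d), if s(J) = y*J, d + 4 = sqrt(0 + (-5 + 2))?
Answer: 0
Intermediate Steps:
d = -4 + I*sqrt(3) (d = -4 + sqrt(0 + (-5 + 2)) = -4 + sqrt(0 - 3) = -4 + sqrt(-3) = -4 + I*sqrt(3) ≈ -4.0 + 1.732*I)
s(J) = -2*J
(10*v(-3))*s(d) = (10*0)*(-2*(-4 + I*sqrt(3))) = 0*(8 - 2*I*sqrt(3)) = 0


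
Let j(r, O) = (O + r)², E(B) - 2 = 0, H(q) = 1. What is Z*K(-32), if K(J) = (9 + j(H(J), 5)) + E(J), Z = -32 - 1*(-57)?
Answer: 1175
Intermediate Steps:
E(B) = 2 (E(B) = 2 + 0 = 2)
Z = 25 (Z = -32 + 57 = 25)
K(J) = 47 (K(J) = (9 + (5 + 1)²) + 2 = (9 + 6²) + 2 = (9 + 36) + 2 = 45 + 2 = 47)
Z*K(-32) = 25*47 = 1175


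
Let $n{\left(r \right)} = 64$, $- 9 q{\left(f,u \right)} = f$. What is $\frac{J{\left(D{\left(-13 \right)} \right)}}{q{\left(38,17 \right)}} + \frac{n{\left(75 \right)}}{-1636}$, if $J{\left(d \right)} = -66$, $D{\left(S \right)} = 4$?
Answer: $\frac{121169}{7771} \approx 15.592$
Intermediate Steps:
$q{\left(f,u \right)} = - \frac{f}{9}$
$\frac{J{\left(D{\left(-13 \right)} \right)}}{q{\left(38,17 \right)}} + \frac{n{\left(75 \right)}}{-1636} = - \frac{66}{\left(- \frac{1}{9}\right) 38} + \frac{64}{-1636} = - \frac{66}{- \frac{38}{9}} + 64 \left(- \frac{1}{1636}\right) = \left(-66\right) \left(- \frac{9}{38}\right) - \frac{16}{409} = \frac{297}{19} - \frac{16}{409} = \frac{121169}{7771}$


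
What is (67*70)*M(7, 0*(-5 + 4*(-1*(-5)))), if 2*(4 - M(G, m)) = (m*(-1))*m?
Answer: 18760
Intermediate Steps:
M(G, m) = 4 + m**2/2 (M(G, m) = 4 - m*(-1)*m/2 = 4 - (-m)*m/2 = 4 - (-1)*m**2/2 = 4 + m**2/2)
(67*70)*M(7, 0*(-5 + 4*(-1*(-5)))) = (67*70)*(4 + (0*(-5 + 4*(-1*(-5))))**2/2) = 4690*(4 + (0*(-5 + 4*5))**2/2) = 4690*(4 + (0*(-5 + 20))**2/2) = 4690*(4 + (0*15)**2/2) = 4690*(4 + (1/2)*0**2) = 4690*(4 + (1/2)*0) = 4690*(4 + 0) = 4690*4 = 18760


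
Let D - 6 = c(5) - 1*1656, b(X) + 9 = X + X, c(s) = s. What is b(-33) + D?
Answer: -1720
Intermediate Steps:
b(X) = -9 + 2*X (b(X) = -9 + (X + X) = -9 + 2*X)
D = -1645 (D = 6 + (5 - 1*1656) = 6 + (5 - 1656) = 6 - 1651 = -1645)
b(-33) + D = (-9 + 2*(-33)) - 1645 = (-9 - 66) - 1645 = -75 - 1645 = -1720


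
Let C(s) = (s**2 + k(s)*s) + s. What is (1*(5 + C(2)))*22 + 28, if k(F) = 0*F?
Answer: 270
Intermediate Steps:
k(F) = 0
C(s) = s + s**2 (C(s) = (s**2 + 0*s) + s = (s**2 + 0) + s = s**2 + s = s + s**2)
(1*(5 + C(2)))*22 + 28 = (1*(5 + 2*(1 + 2)))*22 + 28 = (1*(5 + 2*3))*22 + 28 = (1*(5 + 6))*22 + 28 = (1*11)*22 + 28 = 11*22 + 28 = 242 + 28 = 270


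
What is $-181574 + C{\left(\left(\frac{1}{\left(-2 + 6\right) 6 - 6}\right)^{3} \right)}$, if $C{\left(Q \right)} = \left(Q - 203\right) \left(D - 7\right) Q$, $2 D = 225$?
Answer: $- \frac{12351720922997}{68024448} \approx -1.8158 \cdot 10^{5}$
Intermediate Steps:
$D = \frac{225}{2}$ ($D = \frac{1}{2} \cdot 225 = \frac{225}{2} \approx 112.5$)
$C{\left(Q \right)} = Q \left(- \frac{42833}{2} + \frac{211 Q}{2}\right)$ ($C{\left(Q \right)} = \left(Q - 203\right) \left(\frac{225}{2} - 7\right) Q = \left(-203 + Q\right) \frac{211}{2} Q = \left(- \frac{42833}{2} + \frac{211 Q}{2}\right) Q = Q \left(- \frac{42833}{2} + \frac{211 Q}{2}\right)$)
$-181574 + C{\left(\left(\frac{1}{\left(-2 + 6\right) 6 - 6}\right)^{3} \right)} = -181574 + \frac{211 \left(\frac{1}{\left(-2 + 6\right) 6 - 6}\right)^{3} \left(-203 + \left(\frac{1}{\left(-2 + 6\right) 6 - 6}\right)^{3}\right)}{2} = -181574 + \frac{211 \left(\frac{1}{4 \cdot 6 - 6}\right)^{3} \left(-203 + \left(\frac{1}{4 \cdot 6 - 6}\right)^{3}\right)}{2} = -181574 + \frac{211 \left(\frac{1}{24 - 6}\right)^{3} \left(-203 + \left(\frac{1}{24 - 6}\right)^{3}\right)}{2} = -181574 + \frac{211 \left(\frac{1}{18}\right)^{3} \left(-203 + \left(\frac{1}{18}\right)^{3}\right)}{2} = -181574 + \frac{211 \left(-203 + \left(\frac{1}{18}\right)^{3}\right)}{2 \cdot 5832} = -181574 + \frac{211}{2} \cdot \frac{1}{5832} \left(-203 + \frac{1}{5832}\right) = -181574 + \frac{211}{2} \cdot \frac{1}{5832} \left(- \frac{1183895}{5832}\right) = -181574 - \frac{249801845}{68024448} = - \frac{12351720922997}{68024448}$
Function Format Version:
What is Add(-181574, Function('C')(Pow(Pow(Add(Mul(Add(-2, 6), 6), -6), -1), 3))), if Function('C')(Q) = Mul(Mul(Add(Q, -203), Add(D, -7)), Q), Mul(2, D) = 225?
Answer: Rational(-12351720922997, 68024448) ≈ -1.8158e+5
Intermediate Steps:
D = Rational(225, 2) (D = Mul(Rational(1, 2), 225) = Rational(225, 2) ≈ 112.50)
Function('C')(Q) = Mul(Q, Add(Rational(-42833, 2), Mul(Rational(211, 2), Q))) (Function('C')(Q) = Mul(Mul(Add(Q, -203), Add(Rational(225, 2), -7)), Q) = Mul(Mul(Add(-203, Q), Rational(211, 2)), Q) = Mul(Add(Rational(-42833, 2), Mul(Rational(211, 2), Q)), Q) = Mul(Q, Add(Rational(-42833, 2), Mul(Rational(211, 2), Q))))
Add(-181574, Function('C')(Pow(Pow(Add(Mul(Add(-2, 6), 6), -6), -1), 3))) = Add(-181574, Mul(Rational(211, 2), Pow(Pow(Add(Mul(Add(-2, 6), 6), -6), -1), 3), Add(-203, Pow(Pow(Add(Mul(Add(-2, 6), 6), -6), -1), 3)))) = Add(-181574, Mul(Rational(211, 2), Pow(Pow(Add(Mul(4, 6), -6), -1), 3), Add(-203, Pow(Pow(Add(Mul(4, 6), -6), -1), 3)))) = Add(-181574, Mul(Rational(211, 2), Pow(Pow(Add(24, -6), -1), 3), Add(-203, Pow(Pow(Add(24, -6), -1), 3)))) = Add(-181574, Mul(Rational(211, 2), Pow(Pow(18, -1), 3), Add(-203, Pow(Pow(18, -1), 3)))) = Add(-181574, Mul(Rational(211, 2), Pow(Rational(1, 18), 3), Add(-203, Pow(Rational(1, 18), 3)))) = Add(-181574, Mul(Rational(211, 2), Rational(1, 5832), Add(-203, Rational(1, 5832)))) = Add(-181574, Mul(Rational(211, 2), Rational(1, 5832), Rational(-1183895, 5832))) = Add(-181574, Rational(-249801845, 68024448)) = Rational(-12351720922997, 68024448)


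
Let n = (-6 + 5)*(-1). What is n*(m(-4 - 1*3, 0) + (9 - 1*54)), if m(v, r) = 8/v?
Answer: -323/7 ≈ -46.143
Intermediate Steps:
n = 1 (n = -1*(-1) = 1)
n*(m(-4 - 1*3, 0) + (9 - 1*54)) = 1*(8/(-4 - 1*3) + (9 - 1*54)) = 1*(8/(-4 - 3) + (9 - 54)) = 1*(8/(-7) - 45) = 1*(8*(-⅐) - 45) = 1*(-8/7 - 45) = 1*(-323/7) = -323/7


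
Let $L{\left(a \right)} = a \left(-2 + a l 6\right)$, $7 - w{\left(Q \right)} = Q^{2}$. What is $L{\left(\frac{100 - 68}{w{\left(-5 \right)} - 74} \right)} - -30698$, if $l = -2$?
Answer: $\frac{16238842}{529} \approx 30697.0$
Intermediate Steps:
$w{\left(Q \right)} = 7 - Q^{2}$
$L{\left(a \right)} = a \left(-2 - 12 a\right)$ ($L{\left(a \right)} = a \left(-2 + a \left(-2\right) 6\right) = a \left(-2 + - 2 a 6\right) = a \left(-2 - 12 a\right)$)
$L{\left(\frac{100 - 68}{w{\left(-5 \right)} - 74} \right)} - -30698 = 2 \frac{100 - 68}{\left(7 - \left(-5\right)^{2}\right) - 74} \left(-1 - 6 \frac{100 - 68}{\left(7 - \left(-5\right)^{2}\right) - 74}\right) - -30698 = 2 \frac{32}{\left(7 - 25\right) - 74} \left(-1 - 6 \frac{32}{\left(7 - 25\right) - 74}\right) + 30698 = 2 \frac{32}{-18 - 74} \left(-1 - 6 \frac{32}{-18 - 74}\right) + 30698 = 2 \frac{32}{-92} \left(-1 - 6 \frac{32}{-92}\right) + 30698 = 2 \cdot 32 \left(- \frac{1}{92}\right) \left(-1 - 6 \cdot 32 \left(- \frac{1}{92}\right)\right) + 30698 = 2 \left(- \frac{8}{23}\right) \left(-1 - - \frac{48}{23}\right) + 30698 = 2 \left(- \frac{8}{23}\right) \left(-1 + \frac{48}{23}\right) + 30698 = 2 \left(- \frac{8}{23}\right) \frac{25}{23} + 30698 = - \frac{400}{529} + 30698 = \frac{16238842}{529}$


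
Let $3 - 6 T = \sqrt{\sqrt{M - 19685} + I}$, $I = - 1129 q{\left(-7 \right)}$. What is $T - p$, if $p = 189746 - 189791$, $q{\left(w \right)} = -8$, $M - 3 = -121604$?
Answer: $\frac{91}{2} - \frac{\sqrt{9032 + i \sqrt{141286}}}{6} \approx 29.657 - 0.32952 i$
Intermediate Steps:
$M = -121601$ ($M = 3 - 121604 = -121601$)
$I = 9032$ ($I = \left(-1129\right) \left(-8\right) = 9032$)
$p = -45$
$T = \frac{1}{2} - \frac{\sqrt{9032 + i \sqrt{141286}}}{6}$ ($T = \frac{1}{2} - \frac{\sqrt{\sqrt{-121601 - 19685} + 9032}}{6} = \frac{1}{2} - \frac{\sqrt{\sqrt{-141286} + 9032}}{6} = \frac{1}{2} - \frac{\sqrt{i \sqrt{141286} + 9032}}{6} = \frac{1}{2} - \frac{\sqrt{9032 + i \sqrt{141286}}}{6} \approx -15.343 - 0.32952 i$)
$T - p = \left(\frac{1}{2} - \frac{\sqrt{9032 + i \sqrt{141286}}}{6}\right) - -45 = \left(\frac{1}{2} - \frac{\sqrt{9032 + i \sqrt{141286}}}{6}\right) + 45 = \frac{91}{2} - \frac{\sqrt{9032 + i \sqrt{141286}}}{6}$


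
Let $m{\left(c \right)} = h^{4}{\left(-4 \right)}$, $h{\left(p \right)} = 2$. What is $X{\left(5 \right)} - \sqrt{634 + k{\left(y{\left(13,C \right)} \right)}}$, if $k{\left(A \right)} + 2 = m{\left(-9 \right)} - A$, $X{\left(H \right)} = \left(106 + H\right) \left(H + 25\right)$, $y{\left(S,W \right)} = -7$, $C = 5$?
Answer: $3330 - \sqrt{655} \approx 3304.4$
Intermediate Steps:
$m{\left(c \right)} = 16$ ($m{\left(c \right)} = 2^{4} = 16$)
$X{\left(H \right)} = \left(25 + H\right) \left(106 + H\right)$ ($X{\left(H \right)} = \left(106 + H\right) \left(25 + H\right) = \left(25 + H\right) \left(106 + H\right)$)
$k{\left(A \right)} = 14 - A$ ($k{\left(A \right)} = -2 - \left(-16 + A\right) = 14 - A$)
$X{\left(5 \right)} - \sqrt{634 + k{\left(y{\left(13,C \right)} \right)}} = \left(2650 + 5^{2} + 131 \cdot 5\right) - \sqrt{634 + \left(14 - -7\right)} = \left(2650 + 25 + 655\right) - \sqrt{634 + \left(14 + 7\right)} = 3330 - \sqrt{634 + 21} = 3330 - \sqrt{655}$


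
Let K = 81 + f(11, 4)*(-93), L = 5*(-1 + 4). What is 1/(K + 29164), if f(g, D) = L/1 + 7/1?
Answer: 1/27199 ≈ 3.6766e-5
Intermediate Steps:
L = 15 (L = 5*3 = 15)
f(g, D) = 22 (f(g, D) = 15/1 + 7/1 = 15*1 + 7*1 = 15 + 7 = 22)
K = -1965 (K = 81 + 22*(-93) = 81 - 2046 = -1965)
1/(K + 29164) = 1/(-1965 + 29164) = 1/27199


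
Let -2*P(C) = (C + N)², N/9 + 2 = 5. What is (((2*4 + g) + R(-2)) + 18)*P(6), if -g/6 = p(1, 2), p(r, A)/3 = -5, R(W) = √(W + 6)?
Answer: -64251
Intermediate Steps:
N = 27 (N = -18 + 9*5 = -18 + 45 = 27)
R(W) = √(6 + W)
p(r, A) = -15 (p(r, A) = 3*(-5) = -15)
P(C) = -(27 + C)²/2 (P(C) = -(C + 27)²/2 = -(27 + C)²/2)
g = 90 (g = -6*(-15) = 90)
(((2*4 + g) + R(-2)) + 18)*P(6) = (((2*4 + 90) + √(6 - 2)) + 18)*(-(27 + 6)²/2) = (((8 + 90) + √4) + 18)*(-½*33²) = ((98 + 2) + 18)*(-½*1089) = (100 + 18)*(-1089/2) = 118*(-1089/2) = -64251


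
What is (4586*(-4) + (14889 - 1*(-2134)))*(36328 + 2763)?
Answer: -51639211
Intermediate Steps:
(4586*(-4) + (14889 - 1*(-2134)))*(36328 + 2763) = (-18344 + (14889 + 2134))*39091 = (-18344 + 17023)*39091 = -1321*39091 = -51639211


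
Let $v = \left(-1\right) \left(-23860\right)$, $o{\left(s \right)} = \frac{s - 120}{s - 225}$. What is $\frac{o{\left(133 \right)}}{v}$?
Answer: $- \frac{13}{2195120} \approx -5.9222 \cdot 10^{-6}$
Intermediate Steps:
$o{\left(s \right)} = \frac{-120 + s}{-225 + s}$
$v = 23860$
$\frac{o{\left(133 \right)}}{v} = \frac{\frac{1}{-225 + 133} \left(-120 + 133\right)}{23860} = \frac{1}{-92} \cdot 13 \cdot \frac{1}{23860} = \left(- \frac{1}{92}\right) 13 \cdot \frac{1}{23860} = \left(- \frac{13}{92}\right) \frac{1}{23860} = - \frac{13}{2195120}$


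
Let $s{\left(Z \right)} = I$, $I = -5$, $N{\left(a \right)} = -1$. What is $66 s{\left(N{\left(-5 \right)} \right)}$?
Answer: $-330$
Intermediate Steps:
$s{\left(Z \right)} = -5$
$66 s{\left(N{\left(-5 \right)} \right)} = 66 \left(-5\right) = -330$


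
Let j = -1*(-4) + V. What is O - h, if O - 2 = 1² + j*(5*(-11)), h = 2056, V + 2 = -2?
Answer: -2053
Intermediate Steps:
V = -4 (V = -2 - 2 = -4)
j = 0 (j = -1*(-4) - 4 = 4 - 4 = 0)
O = 3 (O = 2 + (1² + 0*(5*(-11))) = 2 + (1 + 0*(-55)) = 2 + (1 + 0) = 2 + 1 = 3)
O - h = 3 - 1*2056 = 3 - 2056 = -2053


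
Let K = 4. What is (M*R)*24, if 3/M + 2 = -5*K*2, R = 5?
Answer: -60/7 ≈ -8.5714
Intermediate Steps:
M = -1/14 (M = 3/(-2 - 5*4*2) = 3/(-2 - 20*2) = 3/(-2 - 40) = 3/(-42) = 3*(-1/42) = -1/14 ≈ -0.071429)
(M*R)*24 = -1/14*5*24 = -5/14*24 = -60/7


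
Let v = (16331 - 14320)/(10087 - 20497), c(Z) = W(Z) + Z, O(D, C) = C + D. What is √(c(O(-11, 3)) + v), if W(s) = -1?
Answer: I*√996247410/10410 ≈ 3.032*I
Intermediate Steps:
c(Z) = -1 + Z
v = -2011/10410 (v = 2011/(-10410) = 2011*(-1/10410) = -2011/10410 ≈ -0.19318)
√(c(O(-11, 3)) + v) = √((-1 + (3 - 11)) - 2011/10410) = √((-1 - 8) - 2011/10410) = √(-9 - 2011/10410) = √(-95701/10410) = I*√996247410/10410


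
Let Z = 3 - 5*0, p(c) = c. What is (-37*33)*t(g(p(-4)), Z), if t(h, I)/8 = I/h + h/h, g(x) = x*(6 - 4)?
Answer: -6105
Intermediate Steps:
g(x) = 2*x (g(x) = x*2 = 2*x)
Z = 3 (Z = 3 + 0 = 3)
t(h, I) = 8 + 8*I/h (t(h, I) = 8*(I/h + h/h) = 8*(I/h + 1) = 8*(1 + I/h) = 8 + 8*I/h)
(-37*33)*t(g(p(-4)), Z) = (-37*33)*(8 + 8*3/(2*(-4))) = -1221*(8 + 8*3/(-8)) = -1221*(8 + 8*3*(-⅛)) = -1221*(8 - 3) = -1221*5 = -6105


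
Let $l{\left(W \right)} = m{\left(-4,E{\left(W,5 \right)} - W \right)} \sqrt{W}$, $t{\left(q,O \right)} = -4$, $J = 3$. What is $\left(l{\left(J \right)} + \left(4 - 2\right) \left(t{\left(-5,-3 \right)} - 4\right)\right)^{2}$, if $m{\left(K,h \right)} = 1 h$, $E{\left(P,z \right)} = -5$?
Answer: $448 + 256 \sqrt{3} \approx 891.41$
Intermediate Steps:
$m{\left(K,h \right)} = h$
$l{\left(W \right)} = \sqrt{W} \left(-5 - W\right)$ ($l{\left(W \right)} = \left(-5 - W\right) \sqrt{W} = \sqrt{W} \left(-5 - W\right)$)
$\left(l{\left(J \right)} + \left(4 - 2\right) \left(t{\left(-5,-3 \right)} - 4\right)\right)^{2} = \left(\sqrt{3} \left(-5 - 3\right) + \left(4 - 2\right) \left(-4 - 4\right)\right)^{2} = \left(\sqrt{3} \left(-5 - 3\right) + 2 \left(-8\right)\right)^{2} = \left(\sqrt{3} \left(-8\right) - 16\right)^{2} = \left(- 8 \sqrt{3} - 16\right)^{2} = \left(-16 - 8 \sqrt{3}\right)^{2}$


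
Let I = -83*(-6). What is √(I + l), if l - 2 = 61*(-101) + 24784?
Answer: √19123 ≈ 138.29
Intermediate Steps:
I = 498
l = 18625 (l = 2 + (61*(-101) + 24784) = 2 + (-6161 + 24784) = 2 + 18623 = 18625)
√(I + l) = √(498 + 18625) = √19123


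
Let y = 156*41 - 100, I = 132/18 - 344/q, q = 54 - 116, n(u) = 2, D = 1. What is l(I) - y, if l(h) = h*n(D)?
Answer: -583132/93 ≈ -6270.2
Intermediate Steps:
q = -62
I = 1198/93 (I = 132/18 - 344/(-62) = 132*(1/18) - 344*(-1/62) = 22/3 + 172/31 = 1198/93 ≈ 12.882)
l(h) = 2*h (l(h) = h*2 = 2*h)
y = 6296 (y = 6396 - 100 = 6296)
l(I) - y = 2*(1198/93) - 1*6296 = 2396/93 - 6296 = -583132/93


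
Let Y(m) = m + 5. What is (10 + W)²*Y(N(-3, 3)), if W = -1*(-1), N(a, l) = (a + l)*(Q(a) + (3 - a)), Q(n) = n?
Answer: 605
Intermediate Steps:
N(a, l) = 3*a + 3*l (N(a, l) = (a + l)*(a + (3 - a)) = (a + l)*3 = 3*a + 3*l)
Y(m) = 5 + m
W = 1
(10 + W)²*Y(N(-3, 3)) = (10 + 1)²*(5 + (3*(-3) + 3*3)) = 11²*(5 + (-9 + 9)) = 121*(5 + 0) = 121*5 = 605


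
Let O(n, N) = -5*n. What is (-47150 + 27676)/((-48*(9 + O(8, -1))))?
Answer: -9737/744 ≈ -13.087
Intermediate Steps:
(-47150 + 27676)/((-48*(9 + O(8, -1)))) = (-47150 + 27676)/((-48*(9 - 5*8))) = -19474*(-1/(48*(9 - 40))) = -19474/((-48*(-31))) = -19474/1488 = -19474*1/1488 = -9737/744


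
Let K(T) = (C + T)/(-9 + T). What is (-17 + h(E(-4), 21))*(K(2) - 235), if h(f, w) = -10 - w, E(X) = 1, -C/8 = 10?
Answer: 75216/7 ≈ 10745.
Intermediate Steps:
C = -80 (C = -8*10 = -80)
K(T) = (-80 + T)/(-9 + T)
(-17 + h(E(-4), 21))*(K(2) - 235) = (-17 + (-10 - 1*21))*((-80 + 2)/(-9 + 2) - 235) = (-17 + (-10 - 21))*(-78/(-7) - 235) = (-17 - 31)*(-⅐*(-78) - 235) = -48*(78/7 - 235) = -48*(-1567/7) = 75216/7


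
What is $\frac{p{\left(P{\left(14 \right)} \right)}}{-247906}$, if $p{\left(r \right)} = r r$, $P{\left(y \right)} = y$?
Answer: $- \frac{98}{123953} \approx -0.00079062$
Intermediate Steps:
$p{\left(r \right)} = r^{2}$
$\frac{p{\left(P{\left(14 \right)} \right)}}{-247906} = \frac{14^{2}}{-247906} = 196 \left(- \frac{1}{247906}\right) = - \frac{98}{123953}$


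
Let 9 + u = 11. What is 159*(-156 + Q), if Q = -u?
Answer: -25122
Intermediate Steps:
u = 2 (u = -9 + 11 = 2)
Q = -2 (Q = -1*2 = -2)
159*(-156 + Q) = 159*(-156 - 2) = 159*(-158) = -25122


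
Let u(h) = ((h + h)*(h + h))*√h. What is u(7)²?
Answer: 268912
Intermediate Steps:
u(h) = 4*h^(5/2) (u(h) = ((2*h)*(2*h))*√h = (4*h²)*√h = 4*h^(5/2))
u(7)² = (4*7^(5/2))² = (4*(49*√7))² = (196*√7)² = 268912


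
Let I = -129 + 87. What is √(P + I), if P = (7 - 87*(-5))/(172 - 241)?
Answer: 2*I*√57615/69 ≈ 6.9574*I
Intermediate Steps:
I = -42
P = -442/69 (P = (7 + 435)/(-69) = 442*(-1/69) = -442/69 ≈ -6.4058)
√(P + I) = √(-442/69 - 42) = √(-3340/69) = 2*I*√57615/69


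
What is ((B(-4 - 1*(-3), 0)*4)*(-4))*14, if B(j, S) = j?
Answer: 224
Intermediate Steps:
((B(-4 - 1*(-3), 0)*4)*(-4))*14 = (((-4 - 1*(-3))*4)*(-4))*14 = (((-4 + 3)*4)*(-4))*14 = (-1*4*(-4))*14 = -4*(-4)*14 = 16*14 = 224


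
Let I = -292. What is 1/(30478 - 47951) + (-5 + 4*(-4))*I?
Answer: 107144435/17473 ≈ 6132.0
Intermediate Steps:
1/(30478 - 47951) + (-5 + 4*(-4))*I = 1/(30478 - 47951) + (-5 + 4*(-4))*(-292) = 1/(-17473) + (-5 - 16)*(-292) = -1/17473 - 21*(-292) = -1/17473 + 6132 = 107144435/17473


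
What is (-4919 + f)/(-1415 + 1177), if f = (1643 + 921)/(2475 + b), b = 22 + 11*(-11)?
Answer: 2921245/141372 ≈ 20.664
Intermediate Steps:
b = -99 (b = 22 - 121 = -99)
f = 641/594 (f = (1643 + 921)/(2475 - 99) = 2564/2376 = 2564*(1/2376) = 641/594 ≈ 1.0791)
(-4919 + f)/(-1415 + 1177) = (-4919 + 641/594)/(-1415 + 1177) = -2921245/594/(-238) = -2921245/594*(-1/238) = 2921245/141372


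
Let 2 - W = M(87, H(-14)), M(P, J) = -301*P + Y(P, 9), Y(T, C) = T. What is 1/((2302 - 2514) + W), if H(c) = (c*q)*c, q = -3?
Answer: 1/25890 ≈ 3.8625e-5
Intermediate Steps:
H(c) = -3*c² (H(c) = (c*(-3))*c = (-3*c)*c = -3*c²)
M(P, J) = -300*P (M(P, J) = -301*P + P = -300*P)
W = 26102 (W = 2 - (-300)*87 = 2 - 1*(-26100) = 2 + 26100 = 26102)
1/((2302 - 2514) + W) = 1/((2302 - 2514) + 26102) = 1/(-212 + 26102) = 1/25890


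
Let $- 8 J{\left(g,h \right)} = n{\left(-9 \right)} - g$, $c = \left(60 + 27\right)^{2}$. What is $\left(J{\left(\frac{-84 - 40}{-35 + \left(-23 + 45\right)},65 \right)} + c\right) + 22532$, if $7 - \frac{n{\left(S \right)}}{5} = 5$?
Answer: $\frac{1565249}{52} \approx 30101.0$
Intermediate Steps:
$n{\left(S \right)} = 10$ ($n{\left(S \right)} = 35 - 25 = 10$)
$c = 7569$ ($c = 87^{2} = 7569$)
$J{\left(g,h \right)} = - \frac{5}{4} + \frac{g}{8}$ ($J{\left(g,h \right)} = - \frac{10 - g}{8} = - \frac{5}{4} + \frac{g}{8}$)
$\left(J{\left(\frac{-84 - 40}{-35 + \left(-23 + 45\right)},65 \right)} + c\right) + 22532 = \left(\left(- \frac{5}{4} + \frac{\left(-84 - 40\right) \frac{1}{-35 + \left(-23 + 45\right)}}{8}\right) + 7569\right) + 22532 = \left(\left(- \frac{5}{4} + \frac{\left(-124\right) \frac{1}{-35 + 22}}{8}\right) + 7569\right) + 22532 = \left(\left(- \frac{5}{4} + \frac{\left(-124\right) \frac{1}{-13}}{8}\right) + 7569\right) + 22532 = \left(\left(- \frac{5}{4} + \frac{\left(-124\right) \left(- \frac{1}{13}\right)}{8}\right) + 7569\right) + 22532 = \left(\left(- \frac{5}{4} + \frac{1}{8} \cdot \frac{124}{13}\right) + 7569\right) + 22532 = \left(\left(- \frac{5}{4} + \frac{31}{26}\right) + 7569\right) + 22532 = \left(- \frac{3}{52} + 7569\right) + 22532 = \frac{393585}{52} + 22532 = \frac{1565249}{52}$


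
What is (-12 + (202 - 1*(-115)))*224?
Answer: 68320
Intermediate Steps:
(-12 + (202 - 1*(-115)))*224 = (-12 + (202 + 115))*224 = (-12 + 317)*224 = 305*224 = 68320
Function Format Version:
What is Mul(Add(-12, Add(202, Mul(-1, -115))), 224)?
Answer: 68320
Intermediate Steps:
Mul(Add(-12, Add(202, Mul(-1, -115))), 224) = Mul(Add(-12, Add(202, 115)), 224) = Mul(Add(-12, 317), 224) = Mul(305, 224) = 68320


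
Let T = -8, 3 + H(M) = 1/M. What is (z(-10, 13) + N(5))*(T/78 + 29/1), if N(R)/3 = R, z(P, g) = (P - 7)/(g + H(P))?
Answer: 1482005/3861 ≈ 383.84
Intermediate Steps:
H(M) = -3 + 1/M
z(P, g) = (-7 + P)/(-3 + g + 1/P) (z(P, g) = (P - 7)/(g + (-3 + 1/P)) = (-7 + P)/(-3 + g + 1/P))
N(R) = 3*R
(z(-10, 13) + N(5))*(T/78 + 29/1) = (-10*(-7 - 10)/(1 - 10*(-3 + 13)) + 3*5)*(-8/78 + 29/1) = (-10*(-17)/(1 - 10*10) + 15)*(-8*1/78 + 29*1) = (-10*(-17)/(1 - 100) + 15)*(-4/39 + 29) = (-10*(-17)/(-99) + 15)*(1127/39) = (-10*(-1/99)*(-17) + 15)*(1127/39) = (-170/99 + 15)*(1127/39) = (1315/99)*(1127/39) = 1482005/3861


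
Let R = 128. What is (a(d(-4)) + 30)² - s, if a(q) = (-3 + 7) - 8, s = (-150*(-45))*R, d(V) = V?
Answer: -863324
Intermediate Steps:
s = 864000 (s = -150*(-45)*128 = 6750*128 = 864000)
a(q) = -4 (a(q) = 4 - 8 = -4)
(a(d(-4)) + 30)² - s = (-4 + 30)² - 1*864000 = 26² - 864000 = 676 - 864000 = -863324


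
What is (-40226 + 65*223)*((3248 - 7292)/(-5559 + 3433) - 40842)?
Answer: 1117060520544/1063 ≈ 1.0509e+9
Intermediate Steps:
(-40226 + 65*223)*((3248 - 7292)/(-5559 + 3433) - 40842) = (-40226 + 14495)*(-4044/(-2126) - 40842) = -25731*(-4044*(-1/2126) - 40842) = -25731*(2022/1063 - 40842) = -25731*(-43413024/1063) = 1117060520544/1063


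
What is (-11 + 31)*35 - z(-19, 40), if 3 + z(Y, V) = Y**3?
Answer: 7562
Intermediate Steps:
z(Y, V) = -3 + Y**3
(-11 + 31)*35 - z(-19, 40) = (-11 + 31)*35 - (-3 + (-19)**3) = 20*35 - (-3 - 6859) = 700 - 1*(-6862) = 700 + 6862 = 7562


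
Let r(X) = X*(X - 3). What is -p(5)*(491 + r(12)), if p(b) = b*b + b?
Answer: -17970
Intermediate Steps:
r(X) = X*(-3 + X)
p(b) = b + b**2 (p(b) = b**2 + b = b + b**2)
-p(5)*(491 + r(12)) = -5*(1 + 5)*(491 + 12*(-3 + 12)) = -5*6*(491 + 12*9) = -30*(491 + 108) = -30*599 = -1*17970 = -17970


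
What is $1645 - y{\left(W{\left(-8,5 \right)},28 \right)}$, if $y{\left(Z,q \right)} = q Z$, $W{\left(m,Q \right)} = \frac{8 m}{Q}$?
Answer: $\frac{10017}{5} \approx 2003.4$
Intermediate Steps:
$W{\left(m,Q \right)} = \frac{8 m}{Q}$
$y{\left(Z,q \right)} = Z q$
$1645 - y{\left(W{\left(-8,5 \right)},28 \right)} = 1645 - 8 \left(-8\right) \frac{1}{5} \cdot 28 = 1645 - \left(- \frac{64}{5}\right) 28 = 1645 - - \frac{1792}{5} = 1645 + \frac{1792}{5} = \frac{10017}{5}$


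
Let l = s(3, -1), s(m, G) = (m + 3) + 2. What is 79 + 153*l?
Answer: 1303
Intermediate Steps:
s(m, G) = 5 + m (s(m, G) = (3 + m) + 2 = 5 + m)
l = 8 (l = 5 + 3 = 8)
79 + 153*l = 79 + 153*8 = 79 + 1224 = 1303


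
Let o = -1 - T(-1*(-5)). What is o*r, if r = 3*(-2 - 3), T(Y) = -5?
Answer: -60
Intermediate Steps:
r = -15 (r = 3*(-5) = -15)
o = 4 (o = -1 - 1*(-5) = -1 + 5 = 4)
o*r = 4*(-15) = -60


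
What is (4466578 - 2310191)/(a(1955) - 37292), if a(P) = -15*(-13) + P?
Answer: -2156387/35142 ≈ -61.362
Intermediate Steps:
a(P) = 195 + P
(4466578 - 2310191)/(a(1955) - 37292) = (4466578 - 2310191)/((195 + 1955) - 37292) = 2156387/(2150 - 37292) = 2156387/(-35142) = 2156387*(-1/35142) = -2156387/35142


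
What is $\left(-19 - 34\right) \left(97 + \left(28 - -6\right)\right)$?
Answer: $-6943$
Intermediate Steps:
$\left(-19 - 34\right) \left(97 + \left(28 - -6\right)\right) = \left(-19 - 34\right) \left(97 + \left(28 + \left(-4 + 10\right)\right)\right) = - 53 \left(97 + \left(28 + 6\right)\right) = - 53 \left(97 + 34\right) = \left(-53\right) 131 = -6943$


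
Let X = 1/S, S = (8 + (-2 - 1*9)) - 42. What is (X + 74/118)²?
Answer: 2579236/7049025 ≈ 0.36590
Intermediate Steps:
S = -45 (S = (8 + (-2 - 9)) - 42 = (8 - 11) - 42 = -3 - 42 = -45)
X = -1/45 (X = 1/(-45) = -1/45 ≈ -0.022222)
(X + 74/118)² = (-1/45 + 74/118)² = (-1/45 + 74*(1/118))² = (-1/45 + 37/59)² = (1606/2655)² = 2579236/7049025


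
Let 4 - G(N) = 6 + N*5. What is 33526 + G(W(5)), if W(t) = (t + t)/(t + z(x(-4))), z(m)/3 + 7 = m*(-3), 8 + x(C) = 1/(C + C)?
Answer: 15320068/457 ≈ 33523.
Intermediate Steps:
x(C) = -8 + 1/(2*C) (x(C) = -8 + 1/(C + C) = -8 + 1/(2*C))
z(m) = -21 - 9*m (z(m) = -21 + 3*(m*(-3)) = -21 + 3*(-3*m) = -21 - 9*m)
W(t) = 2*t/(417/8 + t) (W(t) = (t + t)/(t + (-21 - 9*(-8 + (½)/(-4)))) = (2*t)/(t + (-21 - 9*(-8 + (½)*(-¼)))) = (2*t)/(t + (-21 - 9*(-8 - ⅛))) = (2*t)/(t + (-21 - 9*(-65/8))) = (2*t)/(t + (-21 + 585/8)) = (2*t)/(t + 417/8) = (2*t)/(417/8 + t) = 2*t/(417/8 + t))
G(N) = -2 - 5*N (G(N) = 4 - (6 + N*5) = 4 - (6 + 5*N) = 4 + (-6 - 5*N) = -2 - 5*N)
33526 + G(W(5)) = 33526 + (-2 - 80*5/(417 + 8*5)) = 33526 + (-2 - 80*5/(417 + 40)) = 33526 + (-2 - 80*5/457) = 33526 + (-2 - 5*80/457) = 33526 + (-2 - 400/457) = 33526 - 1314/457 = 15320068/457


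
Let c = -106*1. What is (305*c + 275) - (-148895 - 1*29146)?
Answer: 145986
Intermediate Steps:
c = -106
(305*c + 275) - (-148895 - 1*29146) = (305*(-106) + 275) - (-148895 - 1*29146) = (-32330 + 275) - (-148895 - 29146) = -32055 - 1*(-178041) = -32055 + 178041 = 145986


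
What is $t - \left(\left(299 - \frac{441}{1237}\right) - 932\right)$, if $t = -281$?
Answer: $\frac{435865}{1237} \approx 352.36$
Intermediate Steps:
$t - \left(\left(299 - \frac{441}{1237}\right) - 932\right) = -281 - \left(\left(299 - \frac{441}{1237}\right) - 932\right) = -281 - \left(\frac{369422}{1237} - 932\right) = -281 - - \frac{783462}{1237} = -281 + \frac{783462}{1237} = \frac{435865}{1237}$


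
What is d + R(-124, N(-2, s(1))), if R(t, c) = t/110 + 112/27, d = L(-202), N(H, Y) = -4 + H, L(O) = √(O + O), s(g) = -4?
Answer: 4486/1485 + 2*I*√101 ≈ 3.0209 + 20.1*I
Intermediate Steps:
L(O) = √2*√O (L(O) = √(2*O) = √2*√O)
d = 2*I*√101 (d = √2*√(-202) = √2*(I*√202) = 2*I*√101 ≈ 20.1*I)
R(t, c) = 112/27 + t/110 (R(t, c) = t*(1/110) + 112*(1/27) = t/110 + 112/27 = 112/27 + t/110)
d + R(-124, N(-2, s(1))) = 2*I*√101 + (112/27 + (1/110)*(-124)) = 2*I*√101 + (112/27 - 62/55) = 2*I*√101 + 4486/1485 = 4486/1485 + 2*I*√101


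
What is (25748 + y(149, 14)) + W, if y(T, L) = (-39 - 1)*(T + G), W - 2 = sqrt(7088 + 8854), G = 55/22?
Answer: 19690 + sqrt(15942) ≈ 19816.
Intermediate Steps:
G = 5/2 (G = 55*(1/22) = 5/2 ≈ 2.5000)
W = 2 + sqrt(15942) (W = 2 + sqrt(7088 + 8854) = 2 + sqrt(15942) ≈ 128.26)
y(T, L) = -100 - 40*T (y(T, L) = (-39 - 1)*(T + 5/2) = -40*(5/2 + T) = -100 - 40*T)
(25748 + y(149, 14)) + W = (25748 + (-100 - 40*149)) + (2 + sqrt(15942)) = (25748 + (-100 - 5960)) + (2 + sqrt(15942)) = (25748 - 6060) + (2 + sqrt(15942)) = 19688 + (2 + sqrt(15942)) = 19690 + sqrt(15942)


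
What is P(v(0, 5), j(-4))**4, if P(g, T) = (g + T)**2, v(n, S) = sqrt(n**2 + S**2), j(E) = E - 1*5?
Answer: 65536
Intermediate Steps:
j(E) = -5 + E (j(E) = E - 5 = -5 + E)
v(n, S) = sqrt(S**2 + n**2)
P(g, T) = (T + g)**2
P(v(0, 5), j(-4))**4 = (((-5 - 4) + sqrt(5**2 + 0**2))**2)**4 = ((-9 + sqrt(25 + 0))**2)**4 = ((-9 + sqrt(25))**2)**4 = ((-9 + 5)**2)**4 = ((-4)**2)**4 = 16**4 = 65536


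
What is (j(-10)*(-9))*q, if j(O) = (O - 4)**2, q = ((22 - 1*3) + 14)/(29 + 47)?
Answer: -14553/19 ≈ -765.95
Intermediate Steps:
q = 33/76 (q = ((22 - 3) + 14)/76 = (19 + 14)*(1/76) = 33*(1/76) = 33/76 ≈ 0.43421)
j(O) = (-4 + O)**2
(j(-10)*(-9))*q = ((-4 - 10)**2*(-9))*(33/76) = ((-14)**2*(-9))*(33/76) = (196*(-9))*(33/76) = -1764*33/76 = -14553/19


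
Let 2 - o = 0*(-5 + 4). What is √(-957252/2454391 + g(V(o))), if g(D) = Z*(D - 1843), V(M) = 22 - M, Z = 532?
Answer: 2*I*√1460582133288899762/2454391 ≈ 984.8*I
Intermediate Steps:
o = 2 (o = 2 - 0*(-5 + 4) = 2 - 0*(-1) = 2 - 1*0 = 2 + 0 = 2)
g(D) = -980476 + 532*D (g(D) = 532*(D - 1843) = 532*(-1843 + D) = -980476 + 532*D)
√(-957252/2454391 + g(V(o))) = √(-957252/2454391 + (-980476 + 532*(22 - 1*2))) = √(-957252*1/2454391 + (-980476 + 532*(22 - 2))) = √(-957252/2454391 + (-980476 + 532*20)) = √(-957252/2454391 + (-980476 + 10640)) = √(-957252/2454391 - 969836) = √(-2380357707128/2454391) = 2*I*√1460582133288899762/2454391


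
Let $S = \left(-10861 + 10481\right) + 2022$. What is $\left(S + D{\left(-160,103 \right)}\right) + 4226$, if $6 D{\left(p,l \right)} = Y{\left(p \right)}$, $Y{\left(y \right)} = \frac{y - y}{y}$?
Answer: $5868$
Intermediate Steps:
$S = 1642$ ($S = -380 + 2022 = 1642$)
$Y{\left(y \right)} = 0$ ($Y{\left(y \right)} = \frac{0}{y} = 0$)
$D{\left(p,l \right)} = 0$ ($D{\left(p,l \right)} = \frac{1}{6} \cdot 0 = 0$)
$\left(S + D{\left(-160,103 \right)}\right) + 4226 = \left(1642 + 0\right) + 4226 = 1642 + 4226 = 5868$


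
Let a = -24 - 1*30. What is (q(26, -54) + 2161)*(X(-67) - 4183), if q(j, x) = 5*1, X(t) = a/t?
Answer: -606928362/67 ≈ -9.0586e+6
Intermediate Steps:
a = -54 (a = -24 - 30 = -54)
X(t) = -54/t
q(j, x) = 5
(q(26, -54) + 2161)*(X(-67) - 4183) = (5 + 2161)*(-54/(-67) - 4183) = 2166*(-54*(-1/67) - 4183) = 2166*(54/67 - 4183) = 2166*(-280207/67) = -606928362/67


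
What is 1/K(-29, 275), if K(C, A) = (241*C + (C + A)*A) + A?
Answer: 1/60936 ≈ 1.6411e-5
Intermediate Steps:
K(C, A) = A + 241*C + A*(A + C) (K(C, A) = (241*C + (A + C)*A) + A = (241*C + A*(A + C)) + A = A + 241*C + A*(A + C))
1/K(-29, 275) = 1/(275 + 275**2 + 241*(-29) + 275*(-29)) = 1/(275 + 75625 - 6989 - 7975) = 1/60936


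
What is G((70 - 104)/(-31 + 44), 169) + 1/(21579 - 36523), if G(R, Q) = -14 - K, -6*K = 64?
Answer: -149443/44832 ≈ -3.3334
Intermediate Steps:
K = -32/3 (K = -⅙*64 = -32/3 ≈ -10.667)
G(R, Q) = -10/3 (G(R, Q) = -14 - 1*(-32/3) = -14 + 32/3 = -10/3)
G((70 - 104)/(-31 + 44), 169) + 1/(21579 - 36523) = -10/3 + 1/(21579 - 36523) = -10/3 + 1/(-14944) = -10/3 - 1/14944 = -149443/44832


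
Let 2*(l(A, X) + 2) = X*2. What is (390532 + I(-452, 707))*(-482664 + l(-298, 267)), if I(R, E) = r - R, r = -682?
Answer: -188281294498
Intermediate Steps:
l(A, X) = -2 + X (l(A, X) = -2 + (X*2)/2 = -2 + (2*X)/2 = -2 + X)
I(R, E) = -682 - R
(390532 + I(-452, 707))*(-482664 + l(-298, 267)) = (390532 + (-682 - 1*(-452)))*(-482664 + (-2 + 267)) = (390532 + (-682 + 452))*(-482664 + 265) = (390532 - 230)*(-482399) = 390302*(-482399) = -188281294498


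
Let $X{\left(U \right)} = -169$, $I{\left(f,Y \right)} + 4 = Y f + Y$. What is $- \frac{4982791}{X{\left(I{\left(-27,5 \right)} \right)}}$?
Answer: $\frac{4982791}{169} \approx 29484.0$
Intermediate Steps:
$I{\left(f,Y \right)} = -4 + Y + Y f$ ($I{\left(f,Y \right)} = -4 + \left(Y f + Y\right) = -4 + \left(Y + Y f\right) = -4 + Y + Y f$)
$- \frac{4982791}{X{\left(I{\left(-27,5 \right)} \right)}} = - \frac{4982791}{-169} = \left(-4982791\right) \left(- \frac{1}{169}\right) = \frac{4982791}{169}$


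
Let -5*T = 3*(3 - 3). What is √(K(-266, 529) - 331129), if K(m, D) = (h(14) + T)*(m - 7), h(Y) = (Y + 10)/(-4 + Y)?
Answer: I*√8294605/5 ≈ 576.01*I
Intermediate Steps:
h(Y) = (10 + Y)/(-4 + Y)
T = 0 (T = -3*(3 - 3)/5 = -3*0/5 = -⅕*0 = 0)
K(m, D) = -84/5 + 12*m/5 (K(m, D) = ((10 + 14)/(-4 + 14) + 0)*(m - 7) = (24/10 + 0)*(-7 + m) = ((⅒)*24 + 0)*(-7 + m) = (12/5 + 0)*(-7 + m) = 12*(-7 + m)/5 = -84/5 + 12*m/5)
√(K(-266, 529) - 331129) = √((-84/5 + (12/5)*(-266)) - 331129) = √((-84/5 - 3192/5) - 331129) = √(-3276/5 - 331129) = √(-1658921/5) = I*√8294605/5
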